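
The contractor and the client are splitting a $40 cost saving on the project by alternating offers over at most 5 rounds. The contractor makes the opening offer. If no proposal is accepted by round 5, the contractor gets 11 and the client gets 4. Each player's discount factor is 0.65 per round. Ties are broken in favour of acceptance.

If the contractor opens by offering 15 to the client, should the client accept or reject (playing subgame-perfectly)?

Accept

Round 5 (the contractor proposes): the client gets 4 if talks fail, so the contractor offers 4 and keeps 36.
Round 4 (the client proposes): the contractor can get 36 next round, worth 0.65 × 36 = 23.4 now, so the client offers 23.4, keeping 16.6.
Round 3 (the contractor proposes): the client can get 16.6 next round, worth 0.65 × 16.6 = 10.79 now. The contractor offers 10.79 and keeps 40 − 10.79 = 29.21.
Round 2 (the client proposes): the contractor can get 29.21 next round, worth 0.65 × 29.21 = 18.9865 now, so the client offers 18.9865, keeping 21.0135.
So by rejecting in round 1, the client gets 21.0135 next round, worth 0.65 × 21.0135 = 13.658775 now.
Offer 15 ≥ 13.658775, so the client accepts.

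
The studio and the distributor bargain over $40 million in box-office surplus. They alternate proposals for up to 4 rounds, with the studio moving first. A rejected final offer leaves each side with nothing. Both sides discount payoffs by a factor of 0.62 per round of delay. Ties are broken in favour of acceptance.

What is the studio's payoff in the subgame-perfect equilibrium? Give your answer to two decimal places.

21.04

Round 4 (the distributor proposes): rejection yields 0 for the studio; the distributor offers 0 and keeps 40.
Round 3 (the studio proposes): the distributor can get 40 next round, worth 0.62 × 40 = 24.8 now. The studio offers 24.8 and keeps 40 − 24.8 = 15.2.
Round 2 (the distributor proposes): the studio can get 15.2 next round, worth 0.62 × 15.2 = 9.424 now; the distributor offers that and keeps 30.576.
Round 1 (the studio proposes): the distributor can get 30.576 next round, worth 0.62 × 30.576 = 18.95712 now. The studio offers 18.95712 and keeps 40 − 18.95712 = 21.04288.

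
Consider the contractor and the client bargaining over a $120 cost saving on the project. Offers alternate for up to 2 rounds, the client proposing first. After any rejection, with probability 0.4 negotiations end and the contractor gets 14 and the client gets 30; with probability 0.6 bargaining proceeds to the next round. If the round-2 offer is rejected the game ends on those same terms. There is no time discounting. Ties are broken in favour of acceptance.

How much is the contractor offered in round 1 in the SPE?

59.6

By backward induction:
Round 2 (the contractor proposes): the client gets 30 if talks fail, so the contractor offers 30 and keeps 90.
Round 1 (the client proposes): rejecting gives the contractor an expected 0.6 × 90 + 0.4 × 14 = 59.6; the client offers that and keeps 60.4.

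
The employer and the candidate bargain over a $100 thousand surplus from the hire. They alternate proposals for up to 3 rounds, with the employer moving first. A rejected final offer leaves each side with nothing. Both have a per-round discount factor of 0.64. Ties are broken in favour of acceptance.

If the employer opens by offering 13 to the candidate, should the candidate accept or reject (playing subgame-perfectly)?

Reject

Work out the candidate's continuation value if the offer is rejected.
Round 3 (the employer proposes): the candidate will accept anything ≥ 0, so the employer offers 0 and keeps 100.
Round 2 (the candidate proposes): the employer can get 100 next round, worth 0.64 × 100 = 64 now, so the candidate offers 64, keeping 36.
So by rejecting in round 1, the candidate gets 36 next round, worth 0.64 × 36 = 23.04 now.
Offer 13 < 23.04, so the candidate rejects.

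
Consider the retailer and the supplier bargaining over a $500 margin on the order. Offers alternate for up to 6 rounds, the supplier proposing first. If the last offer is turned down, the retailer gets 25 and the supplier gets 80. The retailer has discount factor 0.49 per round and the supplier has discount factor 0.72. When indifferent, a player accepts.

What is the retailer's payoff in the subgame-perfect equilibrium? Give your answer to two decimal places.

118.42

Round 6 (the retailer proposes): the supplier gets 80 if talks fail, so the retailer offers 80 and keeps 420.
Round 5 (the supplier proposes): the retailer can get 420 next round, worth 0.49 × 420 = 205.8 now, so the supplier offers 205.8, keeping 294.2.
Round 4 (the retailer proposes): the supplier can get 294.2 next round, worth 0.72 × 294.2 = 211.824 now. The retailer offers 211.824 and keeps 500 − 211.824 = 288.176.
Round 3 (the supplier proposes): the retailer can get 288.176 next round, worth 0.49 × 288.176 = 141.20624 now, so the supplier offers 141.20624, keeping 358.79376.
Round 2 (the retailer proposes): the supplier can get 358.79376 next round, worth 0.72 × 358.79376 = 258.3315072 now. The retailer offers 258.3315072 and keeps 500 − 258.3315072 = 241.6684928.
Round 1 (the supplier proposes): the retailer can get 241.6684928 next round, worth 0.49 × 241.6684928 = 118.417561472 now; the supplier offers that and keeps 381.582438528.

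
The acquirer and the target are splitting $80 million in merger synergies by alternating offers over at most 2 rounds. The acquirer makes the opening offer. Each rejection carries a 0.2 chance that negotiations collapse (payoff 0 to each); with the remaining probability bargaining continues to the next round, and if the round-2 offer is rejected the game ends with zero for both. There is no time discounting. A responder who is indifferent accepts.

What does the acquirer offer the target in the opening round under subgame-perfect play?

Round 2 (the target proposes): the acquirer will accept anything ≥ 0, so the target offers 0 and keeps 80.
Round 1 (the acquirer proposes): rejecting gives the target an expected 0.8 × 80 = 64, so the acquirer offers 64, keeping 16.

64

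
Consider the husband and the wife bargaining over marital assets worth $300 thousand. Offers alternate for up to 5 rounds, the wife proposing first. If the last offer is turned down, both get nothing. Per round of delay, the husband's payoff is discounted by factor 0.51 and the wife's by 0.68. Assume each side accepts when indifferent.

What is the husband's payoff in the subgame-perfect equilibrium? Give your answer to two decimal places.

Round 5 (the wife proposes): rejection yields 0 for the husband; the wife offers 0 and keeps 300.
Round 4 (the husband proposes): the wife can get 300 next round, worth 0.68 × 300 = 204 now. The husband offers 204 and keeps 300 − 204 = 96.
Round 3 (the wife proposes): the husband can get 96 next round, worth 0.51 × 96 = 48.96 now; the wife offers that and keeps 251.04.
Round 2 (the husband proposes): the wife can get 251.04 next round, worth 0.68 × 251.04 = 170.7072 now; the husband offers that and keeps 129.2928.
Round 1 (the wife proposes): the husband can get 129.2928 next round, worth 0.51 × 129.2928 = 65.939328 now; the wife offers that and keeps 234.060672.

65.94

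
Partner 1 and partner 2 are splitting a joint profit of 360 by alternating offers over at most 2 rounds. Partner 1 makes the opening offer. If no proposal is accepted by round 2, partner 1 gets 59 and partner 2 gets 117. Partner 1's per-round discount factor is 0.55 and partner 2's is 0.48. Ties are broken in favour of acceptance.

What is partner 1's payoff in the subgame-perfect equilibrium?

Round 2 (partner 2 proposes): partner 1 gets 59 if talks fail, so partner 2 offers 59 and keeps 301.
Round 1 (partner 1 proposes): partner 2 can get 301 next round, worth 0.48 × 301 = 144.48 now; partner 1 offers that and keeps 215.52.

215.52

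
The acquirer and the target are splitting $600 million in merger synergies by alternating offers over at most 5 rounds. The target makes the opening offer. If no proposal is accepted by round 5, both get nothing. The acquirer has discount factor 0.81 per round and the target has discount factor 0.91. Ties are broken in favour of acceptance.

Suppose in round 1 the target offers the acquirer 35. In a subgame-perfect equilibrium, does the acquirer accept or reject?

Reject

Work out the acquirer's continuation value if the offer is rejected.
Round 5 (the target proposes): the acquirer will accept anything ≥ 0, so the target offers 0 and keeps 600.
Round 4 (the acquirer proposes): the target can get 600 next round, worth 0.91 × 600 = 546 now, so the acquirer offers 546, keeping 54.
Round 3 (the target proposes): the acquirer can get 54 next round, worth 0.81 × 54 = 43.74 now. The target offers 43.74 and keeps 600 − 43.74 = 556.26.
Round 2 (the acquirer proposes): the target can get 556.26 next round, worth 0.91 × 556.26 = 506.1966 now. The acquirer offers 506.1966 and keeps 600 − 506.1966 = 93.8034.
So by rejecting in round 1, the acquirer gets 93.8034 next round, worth 0.81 × 93.8034 = 75.980754 now.
Offer 35 < 75.980754, so the acquirer rejects.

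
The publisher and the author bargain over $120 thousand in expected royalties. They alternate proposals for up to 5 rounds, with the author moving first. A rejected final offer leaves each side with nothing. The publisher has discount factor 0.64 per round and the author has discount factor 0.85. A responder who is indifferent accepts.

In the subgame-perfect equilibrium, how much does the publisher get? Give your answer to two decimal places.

Round 5 (the author proposes): the publisher will accept anything ≥ 0, so the author offers 0 and keeps 120.
Round 4 (the publisher proposes): the author can get 120 next round, worth 0.85 × 120 = 102 now; the publisher offers that and keeps 18.
Round 3 (the author proposes): the publisher can get 18 next round, worth 0.64 × 18 = 11.52 now, so the author offers 11.52, keeping 108.48.
Round 2 (the publisher proposes): the author can get 108.48 next round, worth 0.85 × 108.48 = 92.208 now; the publisher offers that and keeps 27.792.
Round 1 (the author proposes): the publisher can get 27.792 next round, worth 0.64 × 27.792 = 17.78688 now, so the author offers 17.78688, keeping 102.21312.

17.79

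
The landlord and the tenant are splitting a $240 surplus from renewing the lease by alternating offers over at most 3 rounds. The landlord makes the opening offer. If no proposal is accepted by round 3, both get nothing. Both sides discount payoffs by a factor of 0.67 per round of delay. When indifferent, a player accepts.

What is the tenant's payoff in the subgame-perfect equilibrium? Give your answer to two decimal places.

Round 3 (the landlord proposes): rejection yields 0 for the tenant; the landlord offers 0 and keeps 240.
Round 2 (the tenant proposes): the landlord can get 240 next round, worth 0.67 × 240 = 160.8 now; the tenant offers that and keeps 79.2.
Round 1 (the landlord proposes): the tenant can get 79.2 next round, worth 0.67 × 79.2 = 53.064 now, so the landlord offers 53.064, keeping 186.936.

53.06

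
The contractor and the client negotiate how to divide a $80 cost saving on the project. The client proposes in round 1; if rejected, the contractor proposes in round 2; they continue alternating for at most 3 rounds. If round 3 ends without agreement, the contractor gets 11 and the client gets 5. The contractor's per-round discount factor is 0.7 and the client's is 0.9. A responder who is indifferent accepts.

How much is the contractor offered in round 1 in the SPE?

12.53

Round 3 (the client proposes): the contractor gets 11 if talks fail, so the client offers 11 and keeps 69.
Round 2 (the contractor proposes): the client can get 69 next round, worth 0.9 × 69 = 62.1 now; the contractor offers that and keeps 17.9.
Round 1 (the client proposes): the contractor can get 17.9 next round, worth 0.7 × 17.9 = 12.53 now. The client offers 12.53 and keeps 80 − 12.53 = 67.47.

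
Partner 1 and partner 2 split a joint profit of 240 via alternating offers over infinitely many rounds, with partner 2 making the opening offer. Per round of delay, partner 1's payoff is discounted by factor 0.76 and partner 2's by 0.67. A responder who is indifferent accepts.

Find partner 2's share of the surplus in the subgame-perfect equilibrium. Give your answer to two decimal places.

117.36

When partner 2 proposes, partner 1 accepts any offer worth at least 0.76 times what partner 1 would get by proposing next round; and vice versa.
This gives x = 240 − 0.76y and y = 240 − 0.67x, where x and y are each side's share when it proposes.
Hence (1 − 0.76·0.67)x = 240(1 − 0.76), i.e. 0.4908·x = 57.6.
x ≈ 117.3594; partner 1's share is 240 − x ≈ 122.6406.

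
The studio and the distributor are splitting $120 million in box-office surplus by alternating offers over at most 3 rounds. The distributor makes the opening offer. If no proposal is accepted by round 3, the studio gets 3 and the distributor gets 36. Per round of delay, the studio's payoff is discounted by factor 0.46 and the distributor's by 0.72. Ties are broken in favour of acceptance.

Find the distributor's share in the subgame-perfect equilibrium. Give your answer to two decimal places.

Round 3 (the distributor proposes): the studio gets 3 if talks fail, so the distributor offers 3 and keeps 117.
Round 2 (the studio proposes): the distributor can get 117 next round, worth 0.72 × 117 = 84.24 now; the studio offers that and keeps 35.76.
Round 1 (the distributor proposes): the studio can get 35.76 next round, worth 0.46 × 35.76 = 16.4496 now. The distributor offers 16.4496 and keeps 120 − 16.4496 = 103.5504.

103.55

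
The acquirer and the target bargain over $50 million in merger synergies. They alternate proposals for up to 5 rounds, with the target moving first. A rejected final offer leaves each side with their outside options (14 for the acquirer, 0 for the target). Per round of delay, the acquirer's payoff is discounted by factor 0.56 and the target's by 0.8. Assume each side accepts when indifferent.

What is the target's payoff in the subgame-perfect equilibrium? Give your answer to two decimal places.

Round 5 (the target proposes): the acquirer gets 14 if talks fail, so the target offers 14 and keeps 36.
Round 4 (the acquirer proposes): the target can get 36 next round, worth 0.8 × 36 = 28.8 now, so the acquirer offers 28.8, keeping 21.2.
Round 3 (the target proposes): the acquirer can get 21.2 next round, worth 0.56 × 21.2 = 11.872 now, so the target offers 11.872, keeping 38.128.
Round 2 (the acquirer proposes): the target can get 38.128 next round, worth 0.8 × 38.128 = 30.5024 now, so the acquirer offers 30.5024, keeping 19.4976.
Round 1 (the target proposes): the acquirer can get 19.4976 next round, worth 0.56 × 19.4976 = 10.918656 now, so the target offers 10.918656, keeping 39.081344.

39.08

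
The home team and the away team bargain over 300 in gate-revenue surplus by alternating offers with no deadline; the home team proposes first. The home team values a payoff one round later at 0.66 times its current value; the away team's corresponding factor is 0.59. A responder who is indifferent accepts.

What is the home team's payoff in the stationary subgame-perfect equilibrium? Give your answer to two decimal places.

When the home team proposes, the away team accepts any offer worth at least 0.59 times what the away team would get by proposing next round; and vice versa.
This gives x = 300 − 0.59y and y = 300 − 0.66x, where x and y are each side's share when it proposes.
Hence (1 − 0.59·0.66)x = 300(1 − 0.59), i.e. 0.6106·x = 123.
x ≈ 201.4412; the away team's share is 300 − x ≈ 98.5588.

201.44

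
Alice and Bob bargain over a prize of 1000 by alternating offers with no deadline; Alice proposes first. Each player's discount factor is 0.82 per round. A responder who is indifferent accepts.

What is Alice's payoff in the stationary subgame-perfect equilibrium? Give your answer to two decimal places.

Let x be Alice's share when Alice proposes and y be Bob's share when Bob proposes.
Bob accepts iff offered ≥ 0.82·y, so x = 1000 − 0.82y. Symmetrically y = 1000 − 0.82x.
Substituting: x = 1000 − 0.82(1000 − 0.82x), giving x(1 − 0.82·0.82) = 1000(1 − 0.82).
So x = 1000 × 0.18 / 0.3276 ≈ 549.4505, and Bob receives 1000 − x ≈ 450.5495.

549.45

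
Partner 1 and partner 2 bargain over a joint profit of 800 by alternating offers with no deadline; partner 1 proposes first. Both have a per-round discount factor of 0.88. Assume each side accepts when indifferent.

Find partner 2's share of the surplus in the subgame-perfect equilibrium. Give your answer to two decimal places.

374.47

In a stationary SPE each proposer offers the other exactly their discounted continuation value.
If partner 1 keeps x when proposing and partner 2 keeps y when proposing, then x = 800 − 0.88y and y = 800 − 0.88x.
Solving: x = 800(1 − 0.88) / (1 − 0.88·0.88) = 96 / 0.2256 ≈ 425.5319.
Partner 2 gets 800 − 425.5319 ≈ 374.4681.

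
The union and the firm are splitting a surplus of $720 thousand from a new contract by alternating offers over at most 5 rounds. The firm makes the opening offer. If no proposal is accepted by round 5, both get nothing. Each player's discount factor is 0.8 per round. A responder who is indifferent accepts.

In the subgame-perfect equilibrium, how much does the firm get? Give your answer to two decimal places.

Solve by backward induction from round 5.
Round 5 (the firm proposes): rejection yields 0 for the union; the firm offers 0 and keeps 720.
Round 4 (the union proposes): the firm can get 720 next round, worth 0.8 × 720 = 576 now, so the union offers 576, keeping 144.
Round 3 (the firm proposes): the union can get 144 next round, worth 0.8 × 144 = 115.2 now; the firm offers that and keeps 604.8.
Round 2 (the union proposes): the firm can get 604.8 next round, worth 0.8 × 604.8 = 483.84 now. The union offers 483.84 and keeps 720 − 483.84 = 236.16.
Round 1 (the firm proposes): the union can get 236.16 next round, worth 0.8 × 236.16 = 188.928 now, so the firm offers 188.928, keeping 531.072.

531.07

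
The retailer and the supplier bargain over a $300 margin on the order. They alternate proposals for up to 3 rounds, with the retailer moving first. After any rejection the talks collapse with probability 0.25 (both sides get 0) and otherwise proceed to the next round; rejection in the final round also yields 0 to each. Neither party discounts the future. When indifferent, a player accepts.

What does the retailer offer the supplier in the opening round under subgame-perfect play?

56.25

Round 3 (the retailer proposes): rejection yields 0 for the supplier; the retailer offers 0 and keeps 300.
Round 2 (the supplier proposes): rejecting gives the retailer an expected 0.75 × 300 = 225; the supplier offers that and keeps 75.
Round 1 (the retailer proposes): rejecting gives the supplier an expected 0.75 × 75 = 56.25, so the retailer offers 56.25, keeping 243.75.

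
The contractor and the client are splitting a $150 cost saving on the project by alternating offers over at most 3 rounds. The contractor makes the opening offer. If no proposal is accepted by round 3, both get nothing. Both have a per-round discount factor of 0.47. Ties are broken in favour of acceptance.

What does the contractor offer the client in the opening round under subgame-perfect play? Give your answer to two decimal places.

Round 3 (the contractor proposes): the client will accept anything ≥ 0, so the contractor offers 0 and keeps 150.
Round 2 (the client proposes): the contractor can get 150 next round, worth 0.47 × 150 = 70.5 now, so the client offers 70.5, keeping 79.5.
Round 1 (the contractor proposes): the client can get 79.5 next round, worth 0.47 × 79.5 = 37.365 now; the contractor offers that and keeps 112.635.

37.37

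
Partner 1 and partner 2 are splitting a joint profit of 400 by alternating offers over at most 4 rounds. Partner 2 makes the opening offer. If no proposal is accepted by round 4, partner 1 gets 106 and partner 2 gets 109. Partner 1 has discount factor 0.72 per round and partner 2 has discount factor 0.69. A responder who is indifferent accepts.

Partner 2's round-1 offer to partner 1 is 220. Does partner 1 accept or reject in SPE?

Work out partner 1's continuation value if the offer is rejected.
Round 4 (partner 1 proposes): partner 2 gets 109 if talks fail, so partner 1 offers 109 and keeps 291.
Round 3 (partner 2 proposes): partner 1 can get 291 next round, worth 0.72 × 291 = 209.52 now, so partner 2 offers 209.52, keeping 190.48.
Round 2 (partner 1 proposes): partner 2 can get 190.48 next round, worth 0.69 × 190.48 = 131.4312 now, so partner 1 offers 131.4312, keeping 268.5688.
So by rejecting in round 1, partner 1 gets 268.5688 next round, worth 0.72 × 268.5688 = 193.369536 now.
Offer 220 ≥ 193.369536, so partner 1 accepts.

Accept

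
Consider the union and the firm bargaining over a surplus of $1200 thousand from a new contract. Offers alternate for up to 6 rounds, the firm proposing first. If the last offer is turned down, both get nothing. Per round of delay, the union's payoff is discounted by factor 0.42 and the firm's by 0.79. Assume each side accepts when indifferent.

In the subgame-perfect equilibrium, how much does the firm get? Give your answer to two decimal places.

Round 6 (the union proposes): rejection yields 0 for the firm; the union offers 0 and keeps 1200.
Round 5 (the firm proposes): the union can get 1200 next round, worth 0.42 × 1200 = 504 now; the firm offers that and keeps 696.
Round 4 (the union proposes): the firm can get 696 next round, worth 0.79 × 696 = 549.84 now. The union offers 549.84 and keeps 1200 − 549.84 = 650.16.
Round 3 (the firm proposes): the union can get 650.16 next round, worth 0.42 × 650.16 = 273.0672 now; the firm offers that and keeps 926.9328.
Round 2 (the union proposes): the firm can get 926.9328 next round, worth 0.79 × 926.9328 = 732.276912 now. The union offers 732.276912 and keeps 1200 − 732.276912 = 467.723088.
Round 1 (the firm proposes): the union can get 467.723088 next round, worth 0.42 × 467.723088 = 196.44369696 now, so the firm offers 196.44369696, keeping 1003.55630304.

1003.56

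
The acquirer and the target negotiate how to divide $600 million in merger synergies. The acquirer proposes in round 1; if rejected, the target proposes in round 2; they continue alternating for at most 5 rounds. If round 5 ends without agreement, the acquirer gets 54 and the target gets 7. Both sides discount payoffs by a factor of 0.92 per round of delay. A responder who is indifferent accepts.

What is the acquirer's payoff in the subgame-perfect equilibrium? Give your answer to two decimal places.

Round 5 (the acquirer proposes): the target gets 7 if talks fail, so the acquirer offers 7 and keeps 593.
Round 4 (the target proposes): the acquirer can get 593 next round, worth 0.92 × 593 = 545.56 now, so the target offers 545.56, keeping 54.44.
Round 3 (the acquirer proposes): the target can get 54.44 next round, worth 0.92 × 54.44 = 50.0848 now. The acquirer offers 50.0848 and keeps 600 − 50.0848 = 549.9152.
Round 2 (the target proposes): the acquirer can get 549.9152 next round, worth 0.92 × 549.9152 = 505.921984 now; the target offers that and keeps 94.078016.
Round 1 (the acquirer proposes): the target can get 94.078016 next round, worth 0.92 × 94.078016 = 86.55177472 now; the acquirer offers that and keeps 513.44822528.

513.45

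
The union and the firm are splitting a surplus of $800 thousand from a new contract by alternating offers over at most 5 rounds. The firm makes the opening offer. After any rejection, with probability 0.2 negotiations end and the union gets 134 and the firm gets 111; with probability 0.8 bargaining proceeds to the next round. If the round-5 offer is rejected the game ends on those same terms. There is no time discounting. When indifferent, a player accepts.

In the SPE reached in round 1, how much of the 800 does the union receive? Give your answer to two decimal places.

279.63

Round 5 (the firm proposes): the union gets 134 if talks fail, so the firm offers 134 and keeps 666.
Round 4 (the union proposes): rejecting gives the firm an expected 0.8 × 666 + 0.2 × 111 = 555. The union offers 555 and keeps 800 − 555 = 245.
Round 3 (the firm proposes): rejecting gives the union an expected 0.8 × 245 + 0.2 × 134 = 222.8, so the firm offers 222.8, keeping 577.2.
Round 2 (the union proposes): rejecting gives the firm an expected 0.8 × 577.2 + 0.2 × 111 = 483.96; the union offers that and keeps 316.04.
Round 1 (the firm proposes): rejecting gives the union an expected 0.8 × 316.04 + 0.2 × 134 = 279.632; the firm offers that and keeps 520.368.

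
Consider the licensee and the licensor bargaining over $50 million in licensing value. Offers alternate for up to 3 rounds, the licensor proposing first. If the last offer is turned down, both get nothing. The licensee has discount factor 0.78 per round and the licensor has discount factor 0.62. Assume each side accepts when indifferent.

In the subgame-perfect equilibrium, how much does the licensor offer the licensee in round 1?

14.82

Solve by backward induction from round 3.
Round 3 (the licensor proposes): the licensee will accept anything ≥ 0, so the licensor offers 0 and keeps 50.
Round 2 (the licensee proposes): the licensor can get 50 next round, worth 0.62 × 50 = 31 now. The licensee offers 31 and keeps 50 − 31 = 19.
Round 1 (the licensor proposes): the licensee can get 19 next round, worth 0.78 × 19 = 14.82 now. The licensor offers 14.82 and keeps 50 − 14.82 = 35.18.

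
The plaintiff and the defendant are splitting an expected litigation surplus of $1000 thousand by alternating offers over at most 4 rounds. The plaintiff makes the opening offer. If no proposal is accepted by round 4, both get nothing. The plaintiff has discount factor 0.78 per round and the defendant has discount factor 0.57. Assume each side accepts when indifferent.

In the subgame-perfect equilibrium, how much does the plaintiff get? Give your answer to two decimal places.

621.18

Round 4 (the defendant proposes): the plaintiff will accept anything ≥ 0, so the defendant offers 0 and keeps 1000.
Round 3 (the plaintiff proposes): the defendant can get 1000 next round, worth 0.57 × 1000 = 570 now. The plaintiff offers 570 and keeps 1000 − 570 = 430.
Round 2 (the defendant proposes): the plaintiff can get 430 next round, worth 0.78 × 430 = 335.4 now. The defendant offers 335.4 and keeps 1000 − 335.4 = 664.6.
Round 1 (the plaintiff proposes): the defendant can get 664.6 next round, worth 0.57 × 664.6 = 378.822 now. The plaintiff offers 378.822 and keeps 1000 − 378.822 = 621.178.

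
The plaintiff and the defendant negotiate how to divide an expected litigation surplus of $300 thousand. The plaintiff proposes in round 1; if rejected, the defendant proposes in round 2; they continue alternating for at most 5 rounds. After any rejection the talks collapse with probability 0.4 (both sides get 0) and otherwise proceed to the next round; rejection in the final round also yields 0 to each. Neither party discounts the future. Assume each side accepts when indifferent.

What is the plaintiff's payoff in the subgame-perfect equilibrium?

Round 5 (the plaintiff proposes): the defendant will accept anything ≥ 0, so the plaintiff offers 0 and keeps 300.
Round 4 (the defendant proposes): rejecting gives the plaintiff an expected 0.6 × 300 = 180. The defendant offers 180 and keeps 300 − 180 = 120.
Round 3 (the plaintiff proposes): rejecting gives the defendant an expected 0.6 × 120 = 72; the plaintiff offers that and keeps 228.
Round 2 (the defendant proposes): rejecting gives the plaintiff an expected 0.6 × 228 = 136.8. The defendant offers 136.8 and keeps 300 − 136.8 = 163.2.
Round 1 (the plaintiff proposes): rejecting gives the defendant an expected 0.6 × 163.2 = 97.92; the plaintiff offers that and keeps 202.08.

202.08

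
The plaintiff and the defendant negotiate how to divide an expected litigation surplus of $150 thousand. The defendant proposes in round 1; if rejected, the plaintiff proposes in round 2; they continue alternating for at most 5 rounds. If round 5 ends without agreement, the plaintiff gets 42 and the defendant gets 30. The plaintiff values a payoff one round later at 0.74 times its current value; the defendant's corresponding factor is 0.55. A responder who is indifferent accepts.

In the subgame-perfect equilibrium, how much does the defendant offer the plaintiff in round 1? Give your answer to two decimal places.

77.24

Round 5 (the defendant proposes): the plaintiff gets 42 if talks fail, so the defendant offers 42 and keeps 108.
Round 4 (the plaintiff proposes): the defendant can get 108 next round, worth 0.55 × 108 = 59.4 now; the plaintiff offers that and keeps 90.6.
Round 3 (the defendant proposes): the plaintiff can get 90.6 next round, worth 0.74 × 90.6 = 67.044 now, so the defendant offers 67.044, keeping 82.956.
Round 2 (the plaintiff proposes): the defendant can get 82.956 next round, worth 0.55 × 82.956 = 45.6258 now, so the plaintiff offers 45.6258, keeping 104.3742.
Round 1 (the defendant proposes): the plaintiff can get 104.3742 next round, worth 0.74 × 104.3742 = 77.236908 now, so the defendant offers 77.236908, keeping 72.763092.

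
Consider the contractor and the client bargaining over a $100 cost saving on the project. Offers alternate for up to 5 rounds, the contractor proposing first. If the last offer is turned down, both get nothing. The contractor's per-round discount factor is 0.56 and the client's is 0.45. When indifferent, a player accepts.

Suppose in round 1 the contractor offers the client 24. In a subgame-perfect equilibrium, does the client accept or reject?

Reject

Round 5 (the contractor proposes): the client will accept anything ≥ 0, so the contractor offers 0 and keeps 100.
Round 4 (the client proposes): the contractor can get 100 next round, worth 0.56 × 100 = 56 now; the client offers that and keeps 44.
Round 3 (the contractor proposes): the client can get 44 next round, worth 0.45 × 44 = 19.8 now. The contractor offers 19.8 and keeps 100 − 19.8 = 80.2.
Round 2 (the client proposes): the contractor can get 80.2 next round, worth 0.56 × 80.2 = 44.912 now, so the client offers 44.912, keeping 55.088.
So by rejecting in round 1, the client gets 55.088 next round, worth 0.45 × 55.088 = 24.7896 now.
Offer 24 < 24.7896, so the client rejects.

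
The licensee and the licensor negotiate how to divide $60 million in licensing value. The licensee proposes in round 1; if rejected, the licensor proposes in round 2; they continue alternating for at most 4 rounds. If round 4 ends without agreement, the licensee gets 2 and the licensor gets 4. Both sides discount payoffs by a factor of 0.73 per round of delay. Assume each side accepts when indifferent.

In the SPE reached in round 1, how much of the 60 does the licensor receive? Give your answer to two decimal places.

34.39

Solve by backward induction from round 4.
Round 4 (the licensor proposes): the licensee gets 2 if talks fail, so the licensor offers 2 and keeps 58.
Round 3 (the licensee proposes): the licensor can get 58 next round, worth 0.73 × 58 = 42.34 now, so the licensee offers 42.34, keeping 17.66.
Round 2 (the licensor proposes): the licensee can get 17.66 next round, worth 0.73 × 17.66 = 12.8918 now. The licensor offers 12.8918 and keeps 60 − 12.8918 = 47.1082.
Round 1 (the licensee proposes): the licensor can get 47.1082 next round, worth 0.73 × 47.1082 = 34.388986 now. The licensee offers 34.388986 and keeps 60 − 34.388986 = 25.611014.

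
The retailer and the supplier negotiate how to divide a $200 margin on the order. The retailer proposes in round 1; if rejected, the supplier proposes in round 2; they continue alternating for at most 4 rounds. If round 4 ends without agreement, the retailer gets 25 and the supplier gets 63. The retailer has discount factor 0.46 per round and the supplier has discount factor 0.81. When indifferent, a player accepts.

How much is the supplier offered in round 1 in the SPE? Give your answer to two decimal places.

140.30

By backward induction:
Round 4 (the supplier proposes): the retailer gets 25 if talks fail, so the supplier offers 25 and keeps 175.
Round 3 (the retailer proposes): the supplier can get 175 next round, worth 0.81 × 175 = 141.75 now; the retailer offers that and keeps 58.25.
Round 2 (the supplier proposes): the retailer can get 58.25 next round, worth 0.46 × 58.25 = 26.795 now, so the supplier offers 26.795, keeping 173.205.
Round 1 (the retailer proposes): the supplier can get 173.205 next round, worth 0.81 × 173.205 = 140.29605 now. The retailer offers 140.29605 and keeps 200 − 140.29605 = 59.70395.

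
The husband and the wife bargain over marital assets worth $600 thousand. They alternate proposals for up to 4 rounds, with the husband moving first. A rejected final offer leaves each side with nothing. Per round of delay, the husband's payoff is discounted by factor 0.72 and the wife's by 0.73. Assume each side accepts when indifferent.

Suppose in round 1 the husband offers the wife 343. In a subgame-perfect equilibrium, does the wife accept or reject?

Work out the wife's continuation value if the offer is rejected.
Round 4 (the wife proposes): the husband will accept anything ≥ 0, so the wife offers 0 and keeps 600.
Round 3 (the husband proposes): the wife can get 600 next round, worth 0.73 × 600 = 438 now, so the husband offers 438, keeping 162.
Round 2 (the wife proposes): the husband can get 162 next round, worth 0.72 × 162 = 116.64 now. The wife offers 116.64 and keeps 600 − 116.64 = 483.36.
So by rejecting in round 1, the wife gets 483.36 next round, worth 0.73 × 483.36 = 352.8528 now.
Offer 343 < 352.8528, so the wife rejects.

Reject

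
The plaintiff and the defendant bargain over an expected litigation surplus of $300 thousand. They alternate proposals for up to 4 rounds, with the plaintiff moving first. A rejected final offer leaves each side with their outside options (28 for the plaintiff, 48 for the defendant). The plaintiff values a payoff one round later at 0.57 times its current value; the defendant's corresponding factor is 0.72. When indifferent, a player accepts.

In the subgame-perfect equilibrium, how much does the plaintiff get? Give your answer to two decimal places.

126.75

Round 4 (the defendant proposes): the plaintiff gets 28 if talks fail, so the defendant offers 28 and keeps 272.
Round 3 (the plaintiff proposes): the defendant can get 272 next round, worth 0.72 × 272 = 195.84 now, so the plaintiff offers 195.84, keeping 104.16.
Round 2 (the defendant proposes): the plaintiff can get 104.16 next round, worth 0.57 × 104.16 = 59.3712 now. The defendant offers 59.3712 and keeps 300 − 59.3712 = 240.6288.
Round 1 (the plaintiff proposes): the defendant can get 240.6288 next round, worth 0.72 × 240.6288 = 173.252736 now, so the plaintiff offers 173.252736, keeping 126.747264.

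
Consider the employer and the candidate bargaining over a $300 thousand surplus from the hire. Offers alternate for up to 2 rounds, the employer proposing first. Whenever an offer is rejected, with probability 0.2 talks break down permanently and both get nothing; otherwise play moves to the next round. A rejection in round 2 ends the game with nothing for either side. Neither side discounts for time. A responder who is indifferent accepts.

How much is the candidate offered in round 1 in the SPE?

240

By backward induction:
Round 2 (the candidate proposes): rejection yields 0 for the employer; the candidate offers 0 and keeps 300.
Round 1 (the employer proposes): rejecting gives the candidate an expected 0.8 × 300 = 240. The employer offers 240 and keeps 300 − 240 = 60.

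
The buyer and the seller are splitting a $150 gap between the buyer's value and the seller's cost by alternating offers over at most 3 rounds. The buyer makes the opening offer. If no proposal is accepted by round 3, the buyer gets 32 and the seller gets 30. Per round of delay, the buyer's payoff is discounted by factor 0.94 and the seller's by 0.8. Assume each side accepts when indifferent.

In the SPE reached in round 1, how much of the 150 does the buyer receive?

Solve by backward induction from round 3.
Round 3 (the buyer proposes): the seller gets 30 if talks fail, so the buyer offers 30 and keeps 120.
Round 2 (the seller proposes): the buyer can get 120 next round, worth 0.94 × 120 = 112.8 now, so the seller offers 112.8, keeping 37.2.
Round 1 (the buyer proposes): the seller can get 37.2 next round, worth 0.8 × 37.2 = 29.76 now; the buyer offers that and keeps 120.24.

120.24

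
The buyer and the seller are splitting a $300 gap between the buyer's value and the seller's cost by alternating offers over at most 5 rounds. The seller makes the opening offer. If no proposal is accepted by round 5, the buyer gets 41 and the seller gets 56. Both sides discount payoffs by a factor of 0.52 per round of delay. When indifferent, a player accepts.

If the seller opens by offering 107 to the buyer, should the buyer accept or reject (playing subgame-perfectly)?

Work out the buyer's continuation value if the offer is rejected.
Round 5 (the seller proposes): the buyer gets 41 if talks fail, so the seller offers 41 and keeps 259.
Round 4 (the buyer proposes): the seller can get 259 next round, worth 0.52 × 259 = 134.68 now, so the buyer offers 134.68, keeping 165.32.
Round 3 (the seller proposes): the buyer can get 165.32 next round, worth 0.52 × 165.32 = 85.9664 now. The seller offers 85.9664 and keeps 300 − 85.9664 = 214.0336.
Round 2 (the buyer proposes): the seller can get 214.0336 next round, worth 0.52 × 214.0336 = 111.297472 now. The buyer offers 111.297472 and keeps 300 − 111.297472 = 188.702528.
So by rejecting in round 1, the buyer gets 188.702528 next round, worth 0.52 × 188.702528 = 98.12531456 now.
Offer 107 ≥ 98.12531456, so the buyer accepts.

Accept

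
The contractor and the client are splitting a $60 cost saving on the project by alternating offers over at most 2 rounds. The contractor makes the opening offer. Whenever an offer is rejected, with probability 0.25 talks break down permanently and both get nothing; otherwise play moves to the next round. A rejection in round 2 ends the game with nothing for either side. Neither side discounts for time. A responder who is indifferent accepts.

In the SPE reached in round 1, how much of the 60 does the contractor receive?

Round 2 (the client proposes): rejection yields 0 for the contractor; the client offers 0 and keeps 60.
Round 1 (the contractor proposes): rejecting gives the client an expected 0.75 × 60 = 45, so the contractor offers 45, keeping 15.

15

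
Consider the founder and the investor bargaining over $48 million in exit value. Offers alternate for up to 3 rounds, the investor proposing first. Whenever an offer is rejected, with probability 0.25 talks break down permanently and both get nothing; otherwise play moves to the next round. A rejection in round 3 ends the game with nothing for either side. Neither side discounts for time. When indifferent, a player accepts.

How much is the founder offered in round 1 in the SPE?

9

By backward induction:
Round 3 (the investor proposes): rejection yields 0 for the founder; the investor offers 0 and keeps 48.
Round 2 (the founder proposes): rejecting gives the investor an expected 0.75 × 48 = 36, so the founder offers 36, keeping 12.
Round 1 (the investor proposes): rejecting gives the founder an expected 0.75 × 12 = 9; the investor offers that and keeps 39.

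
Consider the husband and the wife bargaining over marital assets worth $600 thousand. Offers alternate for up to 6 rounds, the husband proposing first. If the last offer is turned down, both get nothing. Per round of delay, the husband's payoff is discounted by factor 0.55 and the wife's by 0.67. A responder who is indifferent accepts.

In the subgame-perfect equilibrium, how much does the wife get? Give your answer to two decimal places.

Round 6 (the wife proposes): rejection yields 0 for the husband; the wife offers 0 and keeps 600.
Round 5 (the husband proposes): the wife can get 600 next round, worth 0.67 × 600 = 402 now, so the husband offers 402, keeping 198.
Round 4 (the wife proposes): the husband can get 198 next round, worth 0.55 × 198 = 108.9 now. The wife offers 108.9 and keeps 600 − 108.9 = 491.1.
Round 3 (the husband proposes): the wife can get 491.1 next round, worth 0.67 × 491.1 = 329.037 now. The husband offers 329.037 and keeps 600 − 329.037 = 270.963.
Round 2 (the wife proposes): the husband can get 270.963 next round, worth 0.55 × 270.963 = 149.02965 now. The wife offers 149.02965 and keeps 600 − 149.02965 = 450.97035.
Round 1 (the husband proposes): the wife can get 450.97035 next round, worth 0.67 × 450.97035 = 302.1501345 now, so the husband offers 302.1501345, keeping 297.8498655.

302.15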